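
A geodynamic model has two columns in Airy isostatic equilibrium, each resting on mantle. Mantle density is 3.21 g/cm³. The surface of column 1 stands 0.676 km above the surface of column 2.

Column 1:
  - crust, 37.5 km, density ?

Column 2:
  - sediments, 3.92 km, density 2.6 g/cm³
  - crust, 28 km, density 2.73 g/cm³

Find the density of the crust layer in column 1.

Take the compensation level at the base of the deeper column (depth z_c below the surface of column 1) and equate Σ ρ_i t_i down to z_c; mantle fills any gap and the z_c terms cancel.
Column 1: 37.5×ρ + (z_c − 37.5)×3.21
Column 2: 0.676×0 + 3.92×2.6 + 28×2.73 + (z_c − 0.676 − 31.92)×3.21
The z_c×3.21 term appears on both sides and cancels. Collect the known terms of each column as K = Σ(ρt)_known − 3.21 × (depth of known layers): K_1 = 0 − 3.21×37.5 = −120.375; K_2 = 86.632 − 3.21×(0.676 + 31.92) = −18.00116.
Balance: K_1 + 37.5×ρ = K_2, so ρ = (K_2 − K_1)/37.5 = 102.374/37.5 = 2.73 g/cm³.

2.73 g/cm³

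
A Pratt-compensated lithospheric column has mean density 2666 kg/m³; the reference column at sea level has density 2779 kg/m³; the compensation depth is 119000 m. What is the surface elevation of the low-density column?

5040 m

ρ_ref D = ρ (D + h) → h = D (ρ_ref − ρ)/ρ.
h = 119000 m × (2779 − 2666)/2666 = 5040 m.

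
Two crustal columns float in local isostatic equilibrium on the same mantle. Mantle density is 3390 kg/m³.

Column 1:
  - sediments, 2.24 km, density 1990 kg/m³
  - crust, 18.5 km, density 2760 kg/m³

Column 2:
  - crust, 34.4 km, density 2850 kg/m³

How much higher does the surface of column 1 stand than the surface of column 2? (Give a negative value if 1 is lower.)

For any compensation level in the mantle, the mantle terms cancel and isostasy reduces to e = (Σt_1 − Σt_2) − (Σ(ρt)_1 − Σ(ρt)_2) / ρ_m.
Σt_1 = 20.74 km; Σt_2 = 34.4 km; Σ(ρt)_1 = 55517.6; Σ(ρt)_2 = 98040 (in km·kg/m³).
e = (20.74 − 34.4) − (55517.6 − 98040) / 3390 = −1.12 km.

−1.12 km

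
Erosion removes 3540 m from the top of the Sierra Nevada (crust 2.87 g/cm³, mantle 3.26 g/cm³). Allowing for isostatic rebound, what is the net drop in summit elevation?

Rebound u = e ρ_c/ρ_m = 3540 m × 2.87/3.26 = 3117 m.
Net surface drop = e − u = 3540 m − 3117 m = e (ρ_m − ρ_c)/ρ_m = 423 m.

423 m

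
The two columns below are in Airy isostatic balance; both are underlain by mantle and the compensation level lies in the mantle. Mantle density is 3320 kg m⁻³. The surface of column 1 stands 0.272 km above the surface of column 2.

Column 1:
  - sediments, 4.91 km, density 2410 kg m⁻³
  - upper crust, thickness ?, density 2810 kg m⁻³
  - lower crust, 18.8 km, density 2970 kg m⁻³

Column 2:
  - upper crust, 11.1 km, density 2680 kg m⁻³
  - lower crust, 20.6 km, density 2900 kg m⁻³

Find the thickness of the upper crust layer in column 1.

11 km

Take the compensation level at the base of the deeper column (depth z_c below the surface of column 1) and equate Σ ρ_i t_i down to z_c; mantle fills any gap and the z_c terms cancel.
Column 1: 4.91×2410 + x×2810 + 18.8×2970 + (z_c − 23.71 − x)×3320
Column 2: 0.272×0 + 11.1×2680 + 20.6×2900 + (z_c − 0.272 − 31.7)×3320
The z_c×3320 term appears on both sides and cancels. Collect the known terms of each column as K = Σ(ρt)_known − 3320 × (depth of known layers): K_1 = 67669.1 − 3320×23.71 = −11048.1; K_2 = 89488 − 3320×(0.272 + 31.7) = −16659.04.
Balance: K_1 − x×(3320 − 2810) = K_2, so x = (K_1 − K_2)/(3320 − 2810) = 5610.94/510 = 11 km.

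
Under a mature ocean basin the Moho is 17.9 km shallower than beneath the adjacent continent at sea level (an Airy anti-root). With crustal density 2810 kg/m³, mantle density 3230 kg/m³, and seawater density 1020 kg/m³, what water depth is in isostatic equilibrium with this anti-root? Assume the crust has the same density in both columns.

Replacing a thickness d of crust by seawater at the top must be balanced by replacing crust with mantle at the base: d (ρ_c − ρ_w) = a (ρ_m − ρ_c).
d = a (ρ_m − ρ_c)/(ρ_c − ρ_w) = 17.9 km × 420/1790 = 4.2 km.

4.2 km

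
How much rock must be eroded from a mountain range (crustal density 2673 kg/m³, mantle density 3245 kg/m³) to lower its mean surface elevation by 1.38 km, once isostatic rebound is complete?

Net drop Δ = e − u = e − e ρ_c/ρ_m = e (ρ_m − ρ_c)/ρ_m.
e = Δ ρ_m/(ρ_m − ρ_c) = 1.38 km × 3245/572 = 7.83 km.

7.83 km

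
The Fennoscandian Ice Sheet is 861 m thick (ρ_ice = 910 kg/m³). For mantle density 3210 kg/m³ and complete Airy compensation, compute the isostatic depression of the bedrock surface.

In Airy isostatic equilibrium: the ice load ρ_ice t is balanced by mantle displaced below, ρ_m s.
s = t ρ_ice / ρ_m = 861 m × 910/3210 = 244 m.

244 m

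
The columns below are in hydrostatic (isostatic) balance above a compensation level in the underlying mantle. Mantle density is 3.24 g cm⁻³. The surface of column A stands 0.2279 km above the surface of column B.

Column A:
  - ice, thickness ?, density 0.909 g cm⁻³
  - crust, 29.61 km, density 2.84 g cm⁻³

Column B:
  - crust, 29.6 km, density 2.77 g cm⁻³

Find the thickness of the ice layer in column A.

Take the compensation level at the base of the deeper column (depth z_c below the surface of column A) and equate Σ ρ_i t_i down to z_c; mantle fills any gap and the z_c terms cancel.
Column A: x×0.909 + 29.61×2.84 + (z_c − 29.61 − x)×3.24
Column B: 0.2279×0 + 29.6×2.77 + (z_c − 0.2279 − 29.6)×3.24
The z_c×3.24 term appears on both sides and cancels. Collect the known terms of each column as K = Σ(ρt)_known − 3.24 × (depth of known layers): K_A = 84.0924 − 3.24×29.61 = −11.844; K_B = 81.992 − 3.24×(0.2279 + 29.6) = −14.650396.
Balance: K_A − x×(3.24 − 0.909) = K_B, so x = (K_A − K_B)/(3.24 − 0.909) = 2.8064/2.331 = 1.2 km.

1.2 km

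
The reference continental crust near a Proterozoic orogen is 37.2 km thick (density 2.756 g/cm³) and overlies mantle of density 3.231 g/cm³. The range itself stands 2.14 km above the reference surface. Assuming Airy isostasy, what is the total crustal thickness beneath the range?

Root depth r = h ρ_c / (ρ_m − ρ_c) = 2.14 km × 2.756 / 0.475 = 12.42 km.
Total thickness = T + h + r = 37.2 km + 2.14 km + 12.42 km = 51.8 km.

51.8 km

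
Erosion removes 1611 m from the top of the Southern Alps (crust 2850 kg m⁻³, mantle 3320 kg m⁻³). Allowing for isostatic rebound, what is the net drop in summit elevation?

Rebound u = e ρ_c/ρ_m = 1611 m × 2850/3320 = 1383 m.
Net surface drop = e − u = 1611 m − 1383 m = e (ρ_m − ρ_c)/ρ_m = 228 m.

228 m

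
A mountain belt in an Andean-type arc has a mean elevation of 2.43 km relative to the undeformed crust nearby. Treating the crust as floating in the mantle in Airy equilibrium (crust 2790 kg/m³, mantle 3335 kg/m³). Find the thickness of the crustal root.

Balancing pressure at the compensation depth: the weight of the topography is balanced by the buoyancy of the root, ρ_c h = (ρ_m − ρ_c) r.
r = h · ρ_c / (ρ_m − ρ_c) = 2.43 km × 2790 / (3335 − 2790) = 12.4 km.

12.4 km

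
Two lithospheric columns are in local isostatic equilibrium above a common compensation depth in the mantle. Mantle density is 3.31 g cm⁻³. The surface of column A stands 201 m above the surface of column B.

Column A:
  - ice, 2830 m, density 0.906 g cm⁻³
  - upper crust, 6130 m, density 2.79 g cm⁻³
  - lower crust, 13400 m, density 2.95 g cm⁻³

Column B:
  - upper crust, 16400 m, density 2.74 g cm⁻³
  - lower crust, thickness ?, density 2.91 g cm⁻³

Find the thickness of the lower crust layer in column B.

12000 m

Take the compensation level at the base of the deeper column (depth z_c below the surface of column A) and equate Σ ρ_i t_i down to z_c; mantle fills any gap and the z_c terms cancel.
Column A: 2830×0.906 + 6130×2.79 + 13400×2.95 + (z_c − 22360)×3.31
Column B: 201×0 + 16400×2.74 + x×2.91 + (z_c − 201 − 16400 − x)×3.31
The z_c×3.31 term appears on both sides and cancels. Collect the known terms of each column as K = Σ(ρt)_known − 3.31 × (depth of known layers): K_A = 59196.68 − 3.31×22360 = −14814.92; K_B = 44936 − 3.31×(201 + 16400) = −10013.31.
Balance: K_A = K_B − x×(3.31 − 2.91), so x = (K_B − K_A)/(3.31 − 2.91) = 4801.61/0.4 = 12000 m.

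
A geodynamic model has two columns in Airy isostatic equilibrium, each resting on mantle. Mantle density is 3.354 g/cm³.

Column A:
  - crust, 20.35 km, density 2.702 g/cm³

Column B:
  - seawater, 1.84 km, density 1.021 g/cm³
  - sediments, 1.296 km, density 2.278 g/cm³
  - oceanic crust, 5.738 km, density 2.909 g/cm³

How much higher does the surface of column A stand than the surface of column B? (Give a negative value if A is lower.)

For any compensation level in the mantle, the mantle terms cancel and isostasy reduces to e = (Σt_A − Σt_B) − (Σ(ρt)_A − Σ(ρt)_B) / ρ_m.
Σt_A = 20.35 km; Σt_B = 8.874 km; Σ(ρt)_A = 54.9857; Σ(ρt)_B = 21.52277 (in km·g/cm³).
e = (20.35 − 8.874) − (54.9857 − 21.52277) / 3.354 = 1.5 km.

1.5 km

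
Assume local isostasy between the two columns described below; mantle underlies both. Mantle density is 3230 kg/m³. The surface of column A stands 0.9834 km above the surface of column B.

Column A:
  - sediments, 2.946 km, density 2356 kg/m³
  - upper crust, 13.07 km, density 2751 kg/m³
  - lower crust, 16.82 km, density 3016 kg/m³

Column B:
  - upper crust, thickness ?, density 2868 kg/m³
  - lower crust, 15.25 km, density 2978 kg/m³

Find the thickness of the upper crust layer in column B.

Take the compensation level at the base of the deeper column (depth z_c below the surface of column A) and equate Σ ρ_i t_i down to z_c; mantle fills any gap and the z_c terms cancel.
Column A: 2.946×2356 + 13.07×2751 + 16.82×3016 + (z_c − 32.836)×3230
Column B: 0.9834×0 + x×2868 + 15.25×2978 + (z_c − 0.9834 − 15.25 − x)×3230
The z_c×3230 term appears on both sides and cancels. Collect the known terms of each column as K = Σ(ρt)_known − 3230 × (depth of known layers): K_A = 93625.466 − 3230×32.836 = −12434.814; K_B = 45414.5 − 3230×(0.9834 + 15.25) = −7019.382.
Balance: K_A = K_B − x×(3230 − 2868), so x = (K_B − K_A)/(3230 − 2868) = 5415.43/362 = 15 km.

15 km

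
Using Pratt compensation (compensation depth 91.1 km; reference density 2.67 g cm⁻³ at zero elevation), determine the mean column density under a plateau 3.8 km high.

Pratt balance: ρ_ref D = ρ (D + h).
ρ = ρ_ref D/(D + h) = 2.67 × 91.1 km/(91.1 km + 3.8 km) = 2.56 g cm⁻³.

2.56 g cm⁻³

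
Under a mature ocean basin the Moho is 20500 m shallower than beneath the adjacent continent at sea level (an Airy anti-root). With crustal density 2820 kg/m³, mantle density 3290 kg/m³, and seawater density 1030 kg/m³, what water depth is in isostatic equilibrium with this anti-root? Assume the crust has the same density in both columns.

Replacing a thickness d of crust by seawater at the top must be balanced by replacing crust with mantle at the base: d (ρ_c − ρ_w) = a (ρ_m − ρ_c).
d = a (ρ_m − ρ_c)/(ρ_c − ρ_w) = 20500 m × 470/1790 = 5380 m.

5380 m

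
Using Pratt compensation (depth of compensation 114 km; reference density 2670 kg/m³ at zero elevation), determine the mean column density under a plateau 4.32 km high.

2570 kg/m³

Pratt balance: ρ_ref D = ρ (D + h).
ρ = ρ_ref D/(D + h) = 2670 × 114 km/(114 km + 4.32 km) = 2570 kg/m³.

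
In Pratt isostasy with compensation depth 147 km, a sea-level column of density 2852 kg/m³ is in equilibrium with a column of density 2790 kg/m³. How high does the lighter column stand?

ρ_ref D = ρ (D + h) → h = D (ρ_ref − ρ)/ρ.
h = 147 km × (2852 − 2790)/2790 = 3.27 km.

3.27 km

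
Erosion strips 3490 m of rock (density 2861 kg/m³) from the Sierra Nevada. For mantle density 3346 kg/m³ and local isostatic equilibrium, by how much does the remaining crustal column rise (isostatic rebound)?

2980 m

Unloading: uplift u = e ρ_c/ρ_m = 3490 m × 2861/3346 = 2980 m.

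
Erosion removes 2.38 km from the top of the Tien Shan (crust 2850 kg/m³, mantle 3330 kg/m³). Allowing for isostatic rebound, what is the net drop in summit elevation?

0.343 km

Rebound u = e ρ_c/ρ_m = 2.38 km × 2850/3330 = 2.037 km.
Net surface drop = e − u = 2.38 km − 2.037 km = e (ρ_m − ρ_c)/ρ_m = 0.343 km.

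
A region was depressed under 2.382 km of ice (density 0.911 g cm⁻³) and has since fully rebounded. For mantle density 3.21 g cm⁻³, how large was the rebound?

Removing the load lets mantle flow back in; uplift u satisfies ρ_ice t = ρ_m u.
u = t ρ_ice/ρ_m = 2.382 km × 0.911/3.21 = 0.676 km.

0.676 km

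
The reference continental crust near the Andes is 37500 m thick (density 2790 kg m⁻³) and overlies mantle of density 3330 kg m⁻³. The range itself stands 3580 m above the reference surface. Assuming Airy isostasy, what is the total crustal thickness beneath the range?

59600 m

Root depth r = h ρ_c / (ρ_m − ρ_c) = 3580 m × 2790 / 540 = 18500 m.
Total thickness = T + h + r = 37500 m + 3580 m + 18500 m = 59600 m.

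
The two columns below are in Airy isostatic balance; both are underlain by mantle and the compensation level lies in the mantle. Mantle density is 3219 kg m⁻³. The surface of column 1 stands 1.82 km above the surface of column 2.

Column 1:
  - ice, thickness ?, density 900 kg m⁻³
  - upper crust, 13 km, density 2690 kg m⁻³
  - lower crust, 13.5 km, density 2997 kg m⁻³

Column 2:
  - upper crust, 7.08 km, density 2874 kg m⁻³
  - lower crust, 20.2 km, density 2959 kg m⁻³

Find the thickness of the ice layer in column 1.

Take the compensation level at the base of the deeper column (depth z_c below the surface of column 1) and equate Σ ρ_i t_i down to z_c; mantle fills any gap and the z_c terms cancel.
Column 1: x×900 + 13×2690 + 13.5×2997 + (z_c − 26.5 − x)×3219
Column 2: 1.82×0 + 7.08×2874 + 20.2×2959 + (z_c − 1.82 − 27.28)×3219
The z_c×3219 term appears on both sides and cancels. Collect the known terms of each column as K = Σ(ρt)_known − 3219 × (depth of known layers): K_1 = 75429.5 − 3219×26.5 = −9874; K_2 = 80119.72 − 3219×(1.82 + 27.28) = −13553.18.
Balance: K_1 − x×(3219 − 900) = K_2, so x = (K_1 − K_2)/(3219 − 900) = 3679.18/2319 = 1.59 km.

1.59 km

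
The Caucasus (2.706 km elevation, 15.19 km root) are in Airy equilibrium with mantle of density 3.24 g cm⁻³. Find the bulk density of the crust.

ρ_c h = (ρ_m − ρ_c) r → ρ_c (h + r) = ρ_m r → ρ_c = ρ_m r / (h + r).
ρ_c = 3.24 × 15.19 km / (2.706 km + 15.19 km) = 2.75 g cm⁻³.

2.75 g cm⁻³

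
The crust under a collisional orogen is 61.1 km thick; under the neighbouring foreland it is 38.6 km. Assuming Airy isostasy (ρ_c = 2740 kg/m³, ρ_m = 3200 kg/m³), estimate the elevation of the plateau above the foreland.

Excess crust Δ = 61.1 km − 38.6 km = 22.5 km, split between elevation h and root r with h + r = Δ.
Airy balance ρ_c h = (ρ_m − ρ_c) r gives r = h ρ_c/(ρ_m − ρ_c), so h (1 + ρ_c/(ρ_m − ρ_c)) = Δ, i.e. h = Δ (ρ_m − ρ_c)/ρ_m.
h = 22.5 km × 460/3200 = 3.23 km.

3.23 km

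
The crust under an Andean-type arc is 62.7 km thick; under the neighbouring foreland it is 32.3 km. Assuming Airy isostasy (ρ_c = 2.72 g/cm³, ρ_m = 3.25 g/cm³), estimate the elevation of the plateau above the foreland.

Excess crust Δ = 62.7 km − 32.3 km = 30.4 km, split between elevation h and root r with h + r = Δ.
Airy balance ρ_c h = (ρ_m − ρ_c) r gives r = h ρ_c/(ρ_m − ρ_c), so h (1 + ρ_c/(ρ_m − ρ_c)) = Δ, i.e. h = Δ (ρ_m − ρ_c)/ρ_m.
h = 30.4 km × 0.53/3.25 = 4.96 km.

4.96 km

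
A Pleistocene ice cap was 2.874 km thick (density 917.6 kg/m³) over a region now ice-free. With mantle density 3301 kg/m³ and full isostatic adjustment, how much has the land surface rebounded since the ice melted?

Removing the load lets mantle flow back in; uplift u satisfies ρ_ice t = ρ_m u.
u = t ρ_ice/ρ_m = 2.874 km × 917.6/3301 = 0.799 km.

0.799 km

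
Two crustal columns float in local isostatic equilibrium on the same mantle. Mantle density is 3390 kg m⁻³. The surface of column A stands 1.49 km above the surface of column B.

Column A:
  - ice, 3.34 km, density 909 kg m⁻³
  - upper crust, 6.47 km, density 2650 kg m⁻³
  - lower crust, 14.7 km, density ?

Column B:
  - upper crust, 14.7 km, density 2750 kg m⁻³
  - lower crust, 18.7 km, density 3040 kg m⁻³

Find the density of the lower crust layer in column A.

Take the compensation level at the base of the deeper column (depth z_c below the surface of column A) and equate Σ ρ_i t_i down to z_c; mantle fills any gap and the z_c terms cancel.
Column A: 3.34×909 + 6.47×2650 + 14.7×ρ + (z_c − 24.51)×3390
Column B: 1.49×0 + 14.7×2750 + 18.7×3040 + (z_c − 1.49 − 33.4)×3390
The z_c×3390 term appears on both sides and cancels. Collect the known terms of each column as K = Σ(ρt)_known − 3390 × (depth of known layers): K_A = 20181.56 − 3390×24.51 = −62907.34; K_B = 97273 − 3390×(1.49 + 33.4) = −21004.1.
Balance: K_A + 14.7×ρ = K_B, so ρ = (K_B − K_A)/14.7 = 41903.2/14.7 = 2850 kg m⁻³.

2850 kg m⁻³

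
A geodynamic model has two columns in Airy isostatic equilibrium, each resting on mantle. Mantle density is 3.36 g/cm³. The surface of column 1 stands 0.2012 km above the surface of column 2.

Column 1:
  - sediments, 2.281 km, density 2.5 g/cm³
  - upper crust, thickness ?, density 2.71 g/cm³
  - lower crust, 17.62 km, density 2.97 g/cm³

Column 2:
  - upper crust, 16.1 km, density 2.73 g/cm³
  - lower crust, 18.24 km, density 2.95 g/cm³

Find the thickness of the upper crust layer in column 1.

Take the compensation level at the base of the deeper column (depth z_c below the surface of column 1) and equate Σ ρ_i t_i down to z_c; mantle fills any gap and the z_c terms cancel.
Column 1: 2.281×2.5 + x×2.71 + 17.62×2.97 + (z_c − 19.901 − x)×3.36
Column 2: 0.2012×0 + 16.1×2.73 + 18.24×2.95 + (z_c − 0.2012 − 34.34)×3.36
The z_c×3.36 term appears on both sides and cancels. Collect the known terms of each column as K = Σ(ρt)_known − 3.36 × (depth of known layers): K_1 = 58.0339 − 3.36×19.901 = −8.83346; K_2 = 97.761 − 3.36×(0.2012 + 34.34) = −18.297432.
Balance: K_1 − x×(3.36 − 2.71) = K_2, so x = (K_1 − K_2)/(3.36 − 2.71) = 9.46397/0.65 = 14.6 km.

14.6 km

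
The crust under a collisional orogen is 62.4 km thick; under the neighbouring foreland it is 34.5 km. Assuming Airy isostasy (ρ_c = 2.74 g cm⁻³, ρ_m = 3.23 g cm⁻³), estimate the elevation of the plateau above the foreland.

Excess crust Δ = 62.4 km − 34.5 km = 27.9 km, split between elevation h and root r with h + r = Δ.
Airy balance ρ_c h = (ρ_m − ρ_c) r gives r = h ρ_c/(ρ_m − ρ_c), so h (1 + ρ_c/(ρ_m − ρ_c)) = Δ, i.e. h = Δ (ρ_m − ρ_c)/ρ_m.
h = 27.9 km × 0.49/3.23 = 4.23 km.

4.23 km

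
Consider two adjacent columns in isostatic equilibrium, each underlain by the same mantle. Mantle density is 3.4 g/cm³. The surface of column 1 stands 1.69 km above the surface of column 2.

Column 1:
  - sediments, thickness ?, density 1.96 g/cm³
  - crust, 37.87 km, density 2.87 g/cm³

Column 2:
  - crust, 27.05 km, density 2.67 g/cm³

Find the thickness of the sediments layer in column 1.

3.76 km

Take the compensation level at the base of the deeper column (depth z_c below the surface of column 1) and equate Σ ρ_i t_i down to z_c; mantle fills any gap and the z_c terms cancel.
Column 1: x×1.96 + 37.87×2.87 + (z_c − 37.87 − x)×3.4
Column 2: 1.69×0 + 27.05×2.67 + (z_c − 1.69 − 27.05)×3.4
The z_c×3.4 term appears on both sides and cancels. Collect the known terms of each column as K = Σ(ρt)_known − 3.4 × (depth of known layers): K_1 = 108.6869 − 3.4×37.87 = −20.0711; K_2 = 72.2235 − 3.4×(1.69 + 27.05) = −25.4925.
Balance: K_1 − x×(3.4 − 1.96) = K_2, so x = (K_1 − K_2)/(3.4 − 1.96) = 5.4214/1.44 = 3.76 km.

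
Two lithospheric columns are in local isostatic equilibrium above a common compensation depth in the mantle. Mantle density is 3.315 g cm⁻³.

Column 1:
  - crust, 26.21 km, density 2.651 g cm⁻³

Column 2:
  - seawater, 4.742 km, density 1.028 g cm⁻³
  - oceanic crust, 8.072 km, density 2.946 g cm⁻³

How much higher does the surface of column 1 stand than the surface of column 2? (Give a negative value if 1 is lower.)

For any compensation level in the mantle, the mantle terms cancel and isostasy reduces to e = (Σt_1 − Σt_2) − (Σ(ρt)_1 − Σ(ρt)_2) / ρ_m.
Σt_1 = 26.21 km; Σt_2 = 12.814 km; Σ(ρt)_1 = 69.48271; Σ(ρt)_2 = 28.654888 (in km·g cm⁻³).
e = (26.21 − 12.814) − (69.48271 − 28.654888) / 3.315 = 1.08 km.

1.08 km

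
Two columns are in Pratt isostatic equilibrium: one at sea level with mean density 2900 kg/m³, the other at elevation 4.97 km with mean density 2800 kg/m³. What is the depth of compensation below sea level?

ρ_ref D = ρ (D + h) → D (ρ_ref − ρ) = ρ h.
D = ρ h/(ρ_ref − ρ) = 2800 × 4.97 km/(2900 − 2800) = 139 km.

139 km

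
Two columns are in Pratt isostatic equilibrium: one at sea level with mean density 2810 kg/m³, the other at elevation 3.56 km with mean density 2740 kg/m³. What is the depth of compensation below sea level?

ρ_ref D = ρ (D + h) → D (ρ_ref − ρ) = ρ h.
D = ρ h/(ρ_ref − ρ) = 2740 × 3.56 km/(2810 − 2740) = 139 km.

139 km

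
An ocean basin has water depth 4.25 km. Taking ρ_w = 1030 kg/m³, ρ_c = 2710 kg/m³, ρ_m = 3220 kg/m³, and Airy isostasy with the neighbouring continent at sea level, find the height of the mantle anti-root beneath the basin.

By Archimedes' principle applied to the lithosphere: replacing crust with seawater at the top is compensated by replacing crust with mantle at the base: d (ρ_c − ρ_w) = a (ρ_m − ρ_c).
a = d (ρ_c − ρ_w)/(ρ_m − ρ_c) = 4.25 km × 1680/510 = 14 km.

14 km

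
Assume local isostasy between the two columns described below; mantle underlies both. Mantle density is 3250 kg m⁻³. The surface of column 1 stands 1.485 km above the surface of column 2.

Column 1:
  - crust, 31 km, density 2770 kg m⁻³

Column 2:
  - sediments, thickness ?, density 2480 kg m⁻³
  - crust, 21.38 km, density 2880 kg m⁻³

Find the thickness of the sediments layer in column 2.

Take the compensation level at the base of the deeper column (depth z_c below the surface of column 1) and equate Σ ρ_i t_i down to z_c; mantle fills any gap and the z_c terms cancel.
Column 1: 31×2770 + (z_c − 31)×3250
Column 2: 1.485×0 + x×2480 + 21.38×2880 + (z_c − 1.485 − 21.38 − x)×3250
The z_c×3250 term appears on both sides and cancels. Collect the known terms of each column as K = Σ(ρt)_known − 3250 × (depth of known layers): K_1 = 85870 − 3250×31 = −14880; K_2 = 61574.4 − 3250×(1.485 + 21.38) = −12736.85.
Balance: K_1 = K_2 − x×(3250 − 2480), so x = (K_2 − K_1)/(3250 − 2480) = 2143.15/770 = 2.78 km.

2.78 km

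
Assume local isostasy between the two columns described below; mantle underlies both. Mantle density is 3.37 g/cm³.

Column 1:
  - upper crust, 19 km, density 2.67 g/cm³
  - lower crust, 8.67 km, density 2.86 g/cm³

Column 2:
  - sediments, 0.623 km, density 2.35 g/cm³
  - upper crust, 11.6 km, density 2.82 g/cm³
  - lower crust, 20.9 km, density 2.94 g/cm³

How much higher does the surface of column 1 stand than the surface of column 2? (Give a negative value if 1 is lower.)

For any compensation level in the mantle, the mantle terms cancel and isostasy reduces to e = (Σt_1 − Σt_2) − (Σ(ρt)_1 − Σ(ρt)_2) / ρ_m.
Σt_1 = 27.67 km; Σt_2 = 33.123 km; Σ(ρt)_1 = 75.5262; Σ(ρt)_2 = 95.62205 (in km·g/cm³).
e = (27.67 − 33.123) − (75.5262 − 95.62205) / 3.37 = 0.51 km.

0.51 km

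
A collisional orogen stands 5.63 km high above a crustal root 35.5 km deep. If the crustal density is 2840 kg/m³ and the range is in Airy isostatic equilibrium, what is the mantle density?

Airy balance: ρ_c h = (ρ_m − ρ_c) r → ρ_m = ρ_c (1 + h/r).
ρ_m = 2840 × (1 + 5.63 km/35.5 km) = 3290 kg/m³.

3290 kg/m³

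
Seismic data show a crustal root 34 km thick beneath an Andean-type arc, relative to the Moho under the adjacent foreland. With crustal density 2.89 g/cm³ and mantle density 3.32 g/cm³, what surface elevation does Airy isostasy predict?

5.06 km

Isostatic balance requires: ρ_c h = (ρ_m − ρ_c) r.
h = r (ρ_m − ρ_c) / ρ_c = 34 km × (3.32 − 2.89) / 2.89 = 5.06 km.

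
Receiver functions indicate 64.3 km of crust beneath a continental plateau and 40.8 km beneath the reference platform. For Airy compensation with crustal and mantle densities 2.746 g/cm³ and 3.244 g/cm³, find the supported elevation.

Excess crust Δ = 64.3 km − 40.8 km = 23.5 km, split between elevation h and root r with h + r = Δ.
Airy balance ρ_c h = (ρ_m − ρ_c) r gives r = h ρ_c/(ρ_m − ρ_c), so h (1 + ρ_c/(ρ_m − ρ_c)) = Δ, i.e. h = Δ (ρ_m − ρ_c)/ρ_m.
h = 23.5 km × 0.498/3.244 = 3.61 km.

3.61 km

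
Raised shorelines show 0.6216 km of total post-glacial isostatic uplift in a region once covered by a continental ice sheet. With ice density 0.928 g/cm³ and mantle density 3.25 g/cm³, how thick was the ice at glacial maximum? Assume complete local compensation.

u = t ρ_ice/ρ_m → t = u ρ_m/ρ_ice = 0.6216 km × 3.25/0.928 = 2.18 km.

2.18 km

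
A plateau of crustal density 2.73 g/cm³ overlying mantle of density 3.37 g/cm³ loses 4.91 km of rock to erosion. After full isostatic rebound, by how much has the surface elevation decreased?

Rebound u = e ρ_c/ρ_m = 4.91 km × 2.73/3.37 = 3.978 km.
Net surface drop = e − u = 4.91 km − 3.978 km = e (ρ_m − ρ_c)/ρ_m = 0.932 km.

0.932 km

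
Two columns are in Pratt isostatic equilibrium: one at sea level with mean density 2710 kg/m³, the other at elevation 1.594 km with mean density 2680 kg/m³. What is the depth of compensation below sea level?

ρ_ref D = ρ (D + h) → D (ρ_ref − ρ) = ρ h.
D = ρ h/(ρ_ref − ρ) = 2680 × 1.594 km/(2710 − 2680) = 142 km.

142 km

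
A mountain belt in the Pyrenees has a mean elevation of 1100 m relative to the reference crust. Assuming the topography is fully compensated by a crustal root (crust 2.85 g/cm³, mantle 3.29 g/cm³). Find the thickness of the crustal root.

7120 m

By Archimedes' principle applied to the lithosphere: the weight of the topography is balanced by the buoyancy of the root, ρ_c h = (ρ_m − ρ_c) r.
r = h · ρ_c / (ρ_m − ρ_c) = 1100 m × 2.85 / (3.29 − 2.85) = 7120 m.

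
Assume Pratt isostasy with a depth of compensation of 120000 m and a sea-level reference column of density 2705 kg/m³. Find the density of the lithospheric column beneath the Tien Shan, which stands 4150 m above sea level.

Pratt balance: ρ_ref D = ρ (D + h).
ρ = ρ_ref D/(D + h) = 2705 × 120000 m/(120000 m + 4150 m) = 2610 kg/m³.

2610 kg/m³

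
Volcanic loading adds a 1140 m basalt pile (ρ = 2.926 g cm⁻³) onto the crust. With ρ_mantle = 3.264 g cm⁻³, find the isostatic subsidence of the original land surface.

1020 m

Subaerial loading: s = t ρ_load / ρ_m.
s = 1140 m × 2.926/3.264 = 1020 m.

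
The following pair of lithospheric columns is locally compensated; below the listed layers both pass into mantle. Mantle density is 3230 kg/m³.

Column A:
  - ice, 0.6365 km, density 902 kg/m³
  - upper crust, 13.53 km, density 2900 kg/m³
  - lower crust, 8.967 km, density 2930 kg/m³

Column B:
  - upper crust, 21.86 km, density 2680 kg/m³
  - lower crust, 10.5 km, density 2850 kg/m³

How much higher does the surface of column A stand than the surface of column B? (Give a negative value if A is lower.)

−2.28 km

For any compensation level in the mantle, the mantle terms cancel and isostasy reduces to e = (Σt_A − Σt_B) − (Σ(ρt)_A − Σ(ρt)_B) / ρ_m.
Σt_A = 23.1335 km; Σt_B = 32.36 km; Σ(ρt)_A = 66084.433; Σ(ρt)_B = 88509.8 (in km·kg/m³).
e = (23.1335 − 32.36) − (66084.433 − 88509.8) / 3230 = −2.28 km.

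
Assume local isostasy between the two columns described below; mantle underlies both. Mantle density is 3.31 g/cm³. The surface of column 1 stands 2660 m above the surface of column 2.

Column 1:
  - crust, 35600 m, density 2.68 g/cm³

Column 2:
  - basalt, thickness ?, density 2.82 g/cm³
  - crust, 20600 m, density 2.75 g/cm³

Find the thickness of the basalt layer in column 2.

Take the compensation level at the base of the deeper column (depth z_c below the surface of column 1) and equate Σ ρ_i t_i down to z_c; mantle fills any gap and the z_c terms cancel.
Column 1: 35600×2.68 + (z_c − 35600)×3.31
Column 2: 2660×0 + x×2.82 + 20600×2.75 + (z_c − 2660 − 20600 − x)×3.31
The z_c×3.31 term appears on both sides and cancels. Collect the known terms of each column as K = Σ(ρt)_known − 3.31 × (depth of known layers): K_1 = 95408 − 3.31×35600 = −22428; K_2 = 56650 − 3.31×(2660 + 20600) = −20340.6.
Balance: K_1 = K_2 − x×(3.31 − 2.82), so x = (K_2 − K_1)/(3.31 − 2.82) = 2087.4/0.49 = 4260 m.

4260 m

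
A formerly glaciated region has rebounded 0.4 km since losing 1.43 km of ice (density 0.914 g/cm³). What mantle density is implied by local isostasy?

3.27 g/cm³

ρ_m = ρ_ice t / u = 0.914 × 1.43 km/0.4 km = 3.27 g/cm³.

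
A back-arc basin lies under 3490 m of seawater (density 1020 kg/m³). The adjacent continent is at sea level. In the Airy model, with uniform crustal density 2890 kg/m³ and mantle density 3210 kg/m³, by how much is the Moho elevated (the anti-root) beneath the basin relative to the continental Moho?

Isostatic balance requires: replacing crust with seawater at the top is compensated by replacing crust with mantle at the base: d (ρ_c − ρ_w) = a (ρ_m − ρ_c).
a = d (ρ_c − ρ_w)/(ρ_m − ρ_c) = 3490 m × 1870/320 = 20400 m.

20400 m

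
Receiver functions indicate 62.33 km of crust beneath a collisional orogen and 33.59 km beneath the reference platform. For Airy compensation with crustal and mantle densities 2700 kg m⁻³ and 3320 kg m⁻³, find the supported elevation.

5.37 km

Excess crust Δ = 62.33 km − 33.59 km = 28.74 km, split between elevation h and root r with h + r = Δ.
Airy balance ρ_c h = (ρ_m − ρ_c) r gives r = h ρ_c/(ρ_m − ρ_c), so h (1 + ρ_c/(ρ_m − ρ_c)) = Δ, i.e. h = Δ (ρ_m − ρ_c)/ρ_m.
h = 28.74 km × 620/3320 = 5.37 km.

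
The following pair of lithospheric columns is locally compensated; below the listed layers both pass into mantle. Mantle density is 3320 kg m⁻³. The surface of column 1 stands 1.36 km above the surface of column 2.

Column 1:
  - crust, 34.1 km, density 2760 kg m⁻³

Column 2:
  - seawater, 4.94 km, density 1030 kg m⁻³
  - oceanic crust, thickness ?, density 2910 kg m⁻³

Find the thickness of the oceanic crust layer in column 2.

Take the compensation level at the base of the deeper column (depth z_c below the surface of column 1) and equate Σ ρ_i t_i down to z_c; mantle fills any gap and the z_c terms cancel.
Column 1: 34.1×2760 + (z_c − 34.1)×3320
Column 2: 1.36×0 + 4.94×1030 + x×2910 + (z_c − 1.36 − 4.94 − x)×3320
The z_c×3320 term appears on both sides and cancels. Collect the known terms of each column as K = Σ(ρt)_known − 3320 × (depth of known layers): K_1 = 94116 − 3320×34.1 = −19096; K_2 = 5088.2 − 3320×(1.36 + 4.94) = −15827.8.
Balance: K_1 = K_2 − x×(3320 − 2910), so x = (K_2 − K_1)/(3320 − 2910) = 3268.2/410 = 7.97 km.

7.97 km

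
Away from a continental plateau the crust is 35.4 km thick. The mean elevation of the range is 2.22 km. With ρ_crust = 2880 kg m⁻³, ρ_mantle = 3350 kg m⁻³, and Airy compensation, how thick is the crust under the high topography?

Root depth r = h ρ_c / (ρ_m − ρ_c) = 2.22 km × 2880 / 470 = 13.6 km.
Total thickness = T + h + r = 35.4 km + 2.22 km + 13.6 km = 51.2 km.

51.2 km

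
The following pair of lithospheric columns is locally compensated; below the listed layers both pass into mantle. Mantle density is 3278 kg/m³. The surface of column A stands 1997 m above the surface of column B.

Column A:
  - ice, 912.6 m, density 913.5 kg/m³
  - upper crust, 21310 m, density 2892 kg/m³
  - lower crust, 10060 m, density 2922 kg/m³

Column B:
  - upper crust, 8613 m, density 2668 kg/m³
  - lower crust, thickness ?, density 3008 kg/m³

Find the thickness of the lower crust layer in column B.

8020 m

Take the compensation level at the base of the deeper column (depth z_c below the surface of column A) and equate Σ ρ_i t_i down to z_c; mantle fills any gap and the z_c terms cancel.
Column A: 912.6×913.5 + 21310×2892 + 10060×2922 + (z_c − 32282.6)×3278
Column B: 1997×0 + 8613×2668 + x×3008 + (z_c − 1997 − 8613 − x)×3278
The z_c×3278 term appears on both sides and cancels. Collect the known terms of each column as K = Σ(ρt)_known − 3278 × (depth of known layers): K_A = 91857500.1 − 3278×32282.6 = −13964862.7; K_B = 22979484 − 3278×(1997 + 8613) = −11800096.
Balance: K_A = K_B − x×(3278 − 3008), so x = (K_B − K_A)/(3278 − 3008) = 2164770/270 = 8020 m.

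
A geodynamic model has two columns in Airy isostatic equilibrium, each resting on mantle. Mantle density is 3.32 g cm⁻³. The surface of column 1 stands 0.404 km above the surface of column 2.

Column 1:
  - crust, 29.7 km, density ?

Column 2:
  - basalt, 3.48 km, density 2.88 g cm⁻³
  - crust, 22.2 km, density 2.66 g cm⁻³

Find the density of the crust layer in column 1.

2.73 g cm⁻³

Take the compensation level at the base of the deeper column (depth z_c below the surface of column 1) and equate Σ ρ_i t_i down to z_c; mantle fills any gap and the z_c terms cancel.
Column 1: 29.7×ρ + (z_c − 29.7)×3.32
Column 2: 0.404×0 + 3.48×2.88 + 22.2×2.66 + (z_c − 0.404 − 25.68)×3.32
The z_c×3.32 term appears on both sides and cancels. Collect the known terms of each column as K = Σ(ρt)_known − 3.32 × (depth of known layers): K_1 = 0 − 3.32×29.7 = −98.604; K_2 = 69.0744 − 3.32×(0.404 + 25.68) = −17.52448.
Balance: K_1 + 29.7×ρ = K_2, so ρ = (K_2 − K_1)/29.7 = 81.0795/29.7 = 2.73 g cm⁻³.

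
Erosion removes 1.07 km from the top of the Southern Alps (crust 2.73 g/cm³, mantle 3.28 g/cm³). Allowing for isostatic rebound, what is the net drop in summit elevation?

Rebound u = e ρ_c/ρ_m = 1.07 km × 2.73/3.28 = 0.8906 km.
Net surface drop = e − u = 1.07 km − 0.8906 km = e (ρ_m − ρ_c)/ρ_m = 0.179 km.

0.179 km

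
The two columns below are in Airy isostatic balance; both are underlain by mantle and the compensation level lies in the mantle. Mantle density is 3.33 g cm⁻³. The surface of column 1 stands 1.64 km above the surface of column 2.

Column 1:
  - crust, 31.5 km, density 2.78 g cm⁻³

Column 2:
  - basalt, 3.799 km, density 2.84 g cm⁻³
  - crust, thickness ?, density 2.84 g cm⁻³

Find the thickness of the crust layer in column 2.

20.4 km

Take the compensation level at the base of the deeper column (depth z_c below the surface of column 1) and equate Σ ρ_i t_i down to z_c; mantle fills any gap and the z_c terms cancel.
Column 1: 31.5×2.78 + (z_c − 31.5)×3.33
Column 2: 1.64×0 + 3.799×2.84 + x×2.84 + (z_c − 1.64 − 3.799 − x)×3.33
The z_c×3.33 term appears on both sides and cancels. Collect the known terms of each column as K = Σ(ρt)_known − 3.33 × (depth of known layers): K_1 = 87.57 − 3.33×31.5 = −17.325; K_2 = 10.78916 − 3.33×(1.64 + 3.799) = −7.32271.
Balance: K_1 = K_2 − x×(3.33 − 2.84), so x = (K_2 − K_1)/(3.33 − 2.84) = 10.0023/0.49 = 20.4 km.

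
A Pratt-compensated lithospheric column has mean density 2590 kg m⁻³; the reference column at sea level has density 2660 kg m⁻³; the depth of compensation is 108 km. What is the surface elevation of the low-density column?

ρ_ref D = ρ (D + h) → h = D (ρ_ref − ρ)/ρ.
h = 108 km × (2660 − 2590)/2590 = 2.92 km.

2.92 km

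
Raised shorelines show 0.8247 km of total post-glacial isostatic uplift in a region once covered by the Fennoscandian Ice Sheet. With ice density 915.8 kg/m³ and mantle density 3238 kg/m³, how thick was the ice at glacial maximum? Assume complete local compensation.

u = t ρ_ice/ρ_m → t = u ρ_m/ρ_ice = 0.8247 km × 3238/915.8 = 2.92 km.

2.92 km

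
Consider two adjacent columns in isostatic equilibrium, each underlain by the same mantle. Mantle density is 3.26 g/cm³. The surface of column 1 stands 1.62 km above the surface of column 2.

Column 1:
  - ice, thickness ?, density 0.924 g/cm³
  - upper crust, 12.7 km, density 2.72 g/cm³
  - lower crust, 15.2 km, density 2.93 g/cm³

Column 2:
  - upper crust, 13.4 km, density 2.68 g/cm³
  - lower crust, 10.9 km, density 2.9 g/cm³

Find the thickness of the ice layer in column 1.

2.18 km

Take the compensation level at the base of the deeper column (depth z_c below the surface of column 1) and equate Σ ρ_i t_i down to z_c; mantle fills any gap and the z_c terms cancel.
Column 1: x×0.924 + 12.7×2.72 + 15.2×2.93 + (z_c − 27.9 − x)×3.26
Column 2: 1.62×0 + 13.4×2.68 + 10.9×2.9 + (z_c − 1.62 − 24.3)×3.26
The z_c×3.26 term appears on both sides and cancels. Collect the known terms of each column as K = Σ(ρt)_known − 3.26 × (depth of known layers): K_1 = 79.08 − 3.26×27.9 = −11.874; K_2 = 67.522 − 3.26×(1.62 + 24.3) = −16.9772.
Balance: K_1 − x×(3.26 − 0.924) = K_2, so x = (K_1 − K_2)/(3.26 − 0.924) = 5.1032/2.336 = 2.18 km.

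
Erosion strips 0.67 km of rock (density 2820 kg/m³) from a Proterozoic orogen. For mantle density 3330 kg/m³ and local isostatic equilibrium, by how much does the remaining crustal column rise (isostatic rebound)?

0.567 km

Unloading: uplift u = e ρ_c/ρ_m = 0.67 km × 2820/3330 = 0.567 km.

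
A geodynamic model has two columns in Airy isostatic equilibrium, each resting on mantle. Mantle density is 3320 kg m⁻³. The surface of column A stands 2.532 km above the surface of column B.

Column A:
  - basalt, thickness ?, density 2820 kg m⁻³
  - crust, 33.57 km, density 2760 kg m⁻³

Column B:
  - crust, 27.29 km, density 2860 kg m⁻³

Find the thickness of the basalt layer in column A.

Take the compensation level at the base of the deeper column (depth z_c below the surface of column A) and equate Σ ρ_i t_i down to z_c; mantle fills any gap and the z_c terms cancel.
Column A: x×2820 + 33.57×2760 + (z_c − 33.57 − x)×3320
Column B: 2.532×0 + 27.29×2860 + (z_c − 2.532 − 27.29)×3320
The z_c×3320 term appears on both sides and cancels. Collect the known terms of each column as K = Σ(ρt)_known − 3320 × (depth of known layers): K_A = 92653.2 − 3320×33.57 = −18799.2; K_B = 78049.4 − 3320×(2.532 + 27.29) = −20959.64.
Balance: K_A − x×(3320 − 2820) = K_B, so x = (K_A − K_B)/(3320 − 2820) = 2160.44/500 = 4.32 km.

4.32 km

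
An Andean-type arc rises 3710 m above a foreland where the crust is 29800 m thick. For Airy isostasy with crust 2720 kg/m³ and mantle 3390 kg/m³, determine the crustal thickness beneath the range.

48600 m

Root depth r = h ρ_c / (ρ_m − ρ_c) = 3710 m × 2720 / 670 = 15060 m.
Total thickness = T + h + r = 29800 m + 3710 m + 15060 m = 48600 m.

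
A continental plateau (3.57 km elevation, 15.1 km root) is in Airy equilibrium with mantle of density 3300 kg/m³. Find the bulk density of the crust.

2670 kg/m³

ρ_c h = (ρ_m − ρ_c) r → ρ_c (h + r) = ρ_m r → ρ_c = ρ_m r / (h + r).
ρ_c = 3300 × 15.1 km / (3.57 km + 15.1 km) = 2670 kg/m³.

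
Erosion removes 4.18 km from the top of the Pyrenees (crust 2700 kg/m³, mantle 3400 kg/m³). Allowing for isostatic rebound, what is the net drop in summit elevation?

0.861 km

Rebound u = e ρ_c/ρ_m = 4.18 km × 2700/3400 = 3.319 km.
Net surface drop = e − u = 4.18 km − 3.319 km = e (ρ_m − ρ_c)/ρ_m = 0.861 km.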